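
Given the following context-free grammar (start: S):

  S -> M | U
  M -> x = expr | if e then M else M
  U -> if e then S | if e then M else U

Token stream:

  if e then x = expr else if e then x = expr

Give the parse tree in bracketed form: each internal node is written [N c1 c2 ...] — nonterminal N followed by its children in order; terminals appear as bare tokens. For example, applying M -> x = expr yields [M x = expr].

[S [U if e then [M x = expr] else [U if e then [S [M x = expr]]]]]

S
U
if e then M else U
if e then x = expr else U
if e then x = expr else if e then S
if e then x = expr else if e then M
if e then x = expr else if e then x = expr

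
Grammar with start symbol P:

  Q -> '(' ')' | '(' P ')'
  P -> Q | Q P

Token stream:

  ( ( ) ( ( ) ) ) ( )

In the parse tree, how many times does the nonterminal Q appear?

5

[P [Q ( [P [Q ( )] [P [Q ( [P [Q ( )]] )]]] )] [P [Q ( )]]]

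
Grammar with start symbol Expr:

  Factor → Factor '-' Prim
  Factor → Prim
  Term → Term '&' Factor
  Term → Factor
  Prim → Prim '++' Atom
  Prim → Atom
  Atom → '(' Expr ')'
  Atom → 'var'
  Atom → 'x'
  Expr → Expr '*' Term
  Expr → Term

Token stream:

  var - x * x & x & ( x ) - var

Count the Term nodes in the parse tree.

[Expr [Expr [Term [Factor [Factor [Prim [Atom var]]] - [Prim [Atom x]]]]] * [Term [Term [Term [Factor [Prim [Atom x]]]] & [Factor [Prim [Atom x]]]] & [Factor [Factor [Prim [Atom ( [Expr [Term [Factor [Prim [Atom x]]]]] )]]] - [Prim [Atom var]]]]]

5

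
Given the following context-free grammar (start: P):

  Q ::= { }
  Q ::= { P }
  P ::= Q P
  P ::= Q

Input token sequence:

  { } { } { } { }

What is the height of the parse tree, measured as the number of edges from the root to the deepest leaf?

5

[P [Q { }] [P [Q { }] [P [Q { }] [P [Q { }]]]]]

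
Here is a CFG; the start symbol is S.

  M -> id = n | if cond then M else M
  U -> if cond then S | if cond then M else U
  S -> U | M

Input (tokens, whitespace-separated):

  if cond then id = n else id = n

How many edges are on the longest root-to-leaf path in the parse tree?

[S [M if cond then [M id = n] else [M id = n]]]

3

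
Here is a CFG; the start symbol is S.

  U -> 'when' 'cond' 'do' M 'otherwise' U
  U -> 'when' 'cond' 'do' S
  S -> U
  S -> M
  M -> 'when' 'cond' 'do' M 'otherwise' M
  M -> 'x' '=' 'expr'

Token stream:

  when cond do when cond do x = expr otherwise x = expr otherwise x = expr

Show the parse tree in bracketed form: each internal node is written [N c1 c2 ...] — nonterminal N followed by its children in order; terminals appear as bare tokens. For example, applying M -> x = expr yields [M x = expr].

S
M
when cond do M otherwise M
when cond do when cond do M otherwise M otherwise M
when cond do when cond do x = expr otherwise M otherwise M
when cond do when cond do x = expr otherwise x = expr otherwise M
when cond do when cond do x = expr otherwise x = expr otherwise x = expr

[S [M when cond do [M when cond do [M x = expr] otherwise [M x = expr]] otherwise [M x = expr]]]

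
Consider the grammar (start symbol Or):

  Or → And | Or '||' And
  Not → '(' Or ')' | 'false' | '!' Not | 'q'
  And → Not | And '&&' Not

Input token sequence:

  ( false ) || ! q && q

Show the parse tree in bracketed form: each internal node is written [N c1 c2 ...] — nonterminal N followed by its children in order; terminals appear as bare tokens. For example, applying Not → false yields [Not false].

Or
Or || And
And || And
Not || And
( Or ) || And
( And ) || And
( Not ) || And
( false ) || And
( false ) || And && Not
( false ) || Not && Not
( false ) || ! Not && Not
( false ) || ! q && Not
( false ) || ! q && q

[Or [Or [And [Not ( [Or [And [Not false]]] )]]] || [And [And [Not ! [Not q]]] && [Not q]]]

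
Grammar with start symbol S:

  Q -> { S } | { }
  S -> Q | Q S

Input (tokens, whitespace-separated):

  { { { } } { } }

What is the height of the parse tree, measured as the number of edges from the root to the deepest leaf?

[S [Q { [S [Q { [S [Q { }]] }] [S [Q { }]]] }]]

6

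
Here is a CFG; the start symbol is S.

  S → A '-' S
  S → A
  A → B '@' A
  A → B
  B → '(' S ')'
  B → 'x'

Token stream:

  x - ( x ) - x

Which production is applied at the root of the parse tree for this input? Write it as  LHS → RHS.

[S [A [B x]] - [S [A [B ( [S [A [B x]]] )]] - [S [A [B x]]]]]

S → A '-' S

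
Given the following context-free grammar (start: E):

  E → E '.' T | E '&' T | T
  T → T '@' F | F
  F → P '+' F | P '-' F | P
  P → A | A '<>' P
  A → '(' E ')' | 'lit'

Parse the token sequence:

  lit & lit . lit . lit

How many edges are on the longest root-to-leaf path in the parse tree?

[E [E [E [E [T [F [P [A lit]]]]] & [T [F [P [A lit]]]]] . [T [F [P [A lit]]]]] . [T [F [P [A lit]]]]]

8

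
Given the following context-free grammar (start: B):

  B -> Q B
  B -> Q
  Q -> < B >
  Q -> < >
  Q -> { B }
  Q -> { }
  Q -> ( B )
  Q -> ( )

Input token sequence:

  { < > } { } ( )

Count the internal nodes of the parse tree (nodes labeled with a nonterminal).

8

[B [Q { [B [Q < >]] }] [B [Q { }] [B [Q ( )]]]]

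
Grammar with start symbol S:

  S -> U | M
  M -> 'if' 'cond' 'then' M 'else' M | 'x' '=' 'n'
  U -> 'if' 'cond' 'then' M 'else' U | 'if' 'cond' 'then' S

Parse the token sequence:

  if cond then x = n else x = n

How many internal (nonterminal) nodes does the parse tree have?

[S [M if cond then [M x = n] else [M x = n]]]

4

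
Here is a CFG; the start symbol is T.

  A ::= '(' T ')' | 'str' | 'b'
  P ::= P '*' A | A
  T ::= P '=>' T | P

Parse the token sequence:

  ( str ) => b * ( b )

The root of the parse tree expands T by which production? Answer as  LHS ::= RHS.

[T [P [A ( [T [P [A str]]] )]] => [T [P [P [A b]] * [A ( [T [P [A b]]] )]]]]

T ::= P '=>' T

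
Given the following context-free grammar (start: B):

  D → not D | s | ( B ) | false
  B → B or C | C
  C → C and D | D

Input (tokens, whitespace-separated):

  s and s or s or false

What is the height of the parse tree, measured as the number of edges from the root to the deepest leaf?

6

[B [B [B [C [C [D s]] and [D s]]] or [C [D s]]] or [C [D false]]]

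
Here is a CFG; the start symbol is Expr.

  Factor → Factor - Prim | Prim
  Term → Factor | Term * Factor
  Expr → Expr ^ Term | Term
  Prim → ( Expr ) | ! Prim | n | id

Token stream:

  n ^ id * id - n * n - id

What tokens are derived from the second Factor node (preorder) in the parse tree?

id

[Expr [Expr [Term [Factor [Prim n]]]] ^ [Term [Term [Term [Factor [Prim id]]] * [Factor [Factor [Prim id]] - [Prim n]]] * [Factor [Factor [Prim n]] - [Prim id]]]]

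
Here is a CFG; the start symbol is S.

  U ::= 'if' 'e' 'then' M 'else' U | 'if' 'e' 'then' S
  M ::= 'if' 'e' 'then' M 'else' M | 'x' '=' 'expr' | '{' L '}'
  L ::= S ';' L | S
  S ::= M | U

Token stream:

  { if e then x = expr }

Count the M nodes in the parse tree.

2

[S [M { [L [S [U if e then [S [M x = expr]]]]] }]]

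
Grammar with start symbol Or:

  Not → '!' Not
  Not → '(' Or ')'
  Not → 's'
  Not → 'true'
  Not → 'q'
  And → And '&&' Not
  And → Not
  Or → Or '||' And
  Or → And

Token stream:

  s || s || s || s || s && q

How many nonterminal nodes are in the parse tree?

17

[Or [Or [Or [Or [Or [And [Not s]]] || [And [Not s]]] || [And [Not s]]] || [And [Not s]]] || [And [And [Not s]] && [Not q]]]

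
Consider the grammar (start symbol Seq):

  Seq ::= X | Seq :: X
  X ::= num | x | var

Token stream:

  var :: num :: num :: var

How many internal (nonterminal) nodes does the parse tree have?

8

[Seq [Seq [Seq [Seq [X var]] :: [X num]] :: [X num]] :: [X var]]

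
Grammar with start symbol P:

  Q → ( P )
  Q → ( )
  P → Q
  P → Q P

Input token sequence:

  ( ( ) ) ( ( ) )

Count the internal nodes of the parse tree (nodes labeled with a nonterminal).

[P [Q ( [P [Q ( )]] )] [P [Q ( [P [Q ( )]] )]]]

8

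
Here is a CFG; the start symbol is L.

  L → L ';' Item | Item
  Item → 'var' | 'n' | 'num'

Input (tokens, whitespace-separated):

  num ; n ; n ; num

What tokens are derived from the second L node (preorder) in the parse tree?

[L [L [L [L [Item num]] ; [Item n]] ; [Item n]] ; [Item num]]

num ; n ; n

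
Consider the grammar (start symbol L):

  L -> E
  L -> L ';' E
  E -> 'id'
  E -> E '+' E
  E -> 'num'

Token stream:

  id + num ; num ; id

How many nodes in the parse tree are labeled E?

5

[L [L [L [E [E id] + [E num]]] ; [E num]] ; [E id]]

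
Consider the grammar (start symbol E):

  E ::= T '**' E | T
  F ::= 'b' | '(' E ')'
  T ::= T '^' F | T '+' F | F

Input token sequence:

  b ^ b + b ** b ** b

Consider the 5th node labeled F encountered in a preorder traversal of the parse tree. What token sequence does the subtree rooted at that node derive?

b

[E [T [T [T [F b]] ^ [F b]] + [F b]] ** [E [T [F b]] ** [E [T [F b]]]]]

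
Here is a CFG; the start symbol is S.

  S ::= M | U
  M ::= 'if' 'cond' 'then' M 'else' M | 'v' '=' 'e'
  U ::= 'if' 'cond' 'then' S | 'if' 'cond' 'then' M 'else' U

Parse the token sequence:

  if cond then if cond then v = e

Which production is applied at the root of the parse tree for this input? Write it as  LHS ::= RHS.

S ::= U

[S [U if cond then [S [U if cond then [S [M v = e]]]]]]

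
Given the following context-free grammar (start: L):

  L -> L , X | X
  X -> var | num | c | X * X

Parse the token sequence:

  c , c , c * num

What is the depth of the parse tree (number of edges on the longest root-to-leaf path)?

[L [L [L [X c]] , [X c]] , [X [X c] * [X num]]]

4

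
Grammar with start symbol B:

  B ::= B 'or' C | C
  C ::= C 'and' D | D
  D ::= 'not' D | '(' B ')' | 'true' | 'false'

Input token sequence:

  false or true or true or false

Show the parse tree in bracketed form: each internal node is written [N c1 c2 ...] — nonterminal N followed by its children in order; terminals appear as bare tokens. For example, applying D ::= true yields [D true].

B
B or C
B or C or C
B or C or C or C
C or C or C or C
D or C or C or C
false or C or C or C
false or D or C or C
false or true or C or C
false or true or D or C
false or true or true or C
false or true or true or D
false or true or true or false

[B [B [B [B [C [D false]]] or [C [D true]]] or [C [D true]]] or [C [D false]]]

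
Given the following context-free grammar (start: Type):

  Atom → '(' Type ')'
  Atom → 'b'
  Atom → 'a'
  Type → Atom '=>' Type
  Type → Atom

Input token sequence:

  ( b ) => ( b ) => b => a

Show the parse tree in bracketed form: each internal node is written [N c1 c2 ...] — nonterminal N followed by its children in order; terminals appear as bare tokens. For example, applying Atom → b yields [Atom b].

[Type [Atom ( [Type [Atom b]] )] => [Type [Atom ( [Type [Atom b]] )] => [Type [Atom b] => [Type [Atom a]]]]]

Type
Atom => Type
( Type ) => Type
( Atom ) => Type
( b ) => Type
( b ) => Atom => Type
( b ) => ( Type ) => Type
( b ) => ( Atom ) => Type
( b ) => ( b ) => Type
( b ) => ( b ) => Atom => Type
( b ) => ( b ) => b => Type
( b ) => ( b ) => b => Atom
( b ) => ( b ) => b => a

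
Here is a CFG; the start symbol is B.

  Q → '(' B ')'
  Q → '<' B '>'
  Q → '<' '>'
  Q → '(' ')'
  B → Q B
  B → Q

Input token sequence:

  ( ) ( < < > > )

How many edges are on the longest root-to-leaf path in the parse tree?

[B [Q ( )] [B [Q ( [B [Q < [B [Q < >]] >]] )]]]

7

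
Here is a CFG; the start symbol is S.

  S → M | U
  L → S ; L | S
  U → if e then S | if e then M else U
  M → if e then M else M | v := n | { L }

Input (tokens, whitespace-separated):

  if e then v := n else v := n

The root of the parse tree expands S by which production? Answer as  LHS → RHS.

S → M

[S [M if e then [M v := n] else [M v := n]]]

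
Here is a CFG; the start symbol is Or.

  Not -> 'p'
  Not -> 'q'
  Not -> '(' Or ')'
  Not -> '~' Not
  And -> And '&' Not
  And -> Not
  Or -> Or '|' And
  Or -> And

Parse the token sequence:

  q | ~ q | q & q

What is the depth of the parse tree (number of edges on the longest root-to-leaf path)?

[Or [Or [Or [And [Not q]]] | [And [Not ~ [Not q]]]] | [And [And [Not q]] & [Not q]]]

5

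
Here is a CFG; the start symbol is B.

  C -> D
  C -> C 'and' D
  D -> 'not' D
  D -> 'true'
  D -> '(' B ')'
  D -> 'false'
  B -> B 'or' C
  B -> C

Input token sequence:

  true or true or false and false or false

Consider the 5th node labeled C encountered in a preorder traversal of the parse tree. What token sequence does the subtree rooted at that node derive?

[B [B [B [B [C [D true]]] or [C [D true]]] or [C [C [D false]] and [D false]]] or [C [D false]]]

false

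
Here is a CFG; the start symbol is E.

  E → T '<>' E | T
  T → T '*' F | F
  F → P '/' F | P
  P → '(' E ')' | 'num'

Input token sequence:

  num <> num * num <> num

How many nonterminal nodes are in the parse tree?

[E [T [F [P num]]] <> [E [T [T [F [P num]]] * [F [P num]]] <> [E [T [F [P num]]]]]]

15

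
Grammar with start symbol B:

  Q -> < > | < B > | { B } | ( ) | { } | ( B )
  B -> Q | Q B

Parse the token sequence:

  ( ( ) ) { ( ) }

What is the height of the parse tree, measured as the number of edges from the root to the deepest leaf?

5

[B [Q ( [B [Q ( )]] )] [B [Q { [B [Q ( )]] }]]]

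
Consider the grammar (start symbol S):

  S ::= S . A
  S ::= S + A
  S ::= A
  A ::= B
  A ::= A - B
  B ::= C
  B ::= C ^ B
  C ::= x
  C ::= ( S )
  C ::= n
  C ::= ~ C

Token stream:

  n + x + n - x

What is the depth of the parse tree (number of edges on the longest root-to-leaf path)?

[S [S [S [A [B [C n]]]] + [A [B [C x]]]] + [A [A [B [C n]]] - [B [C x]]]]

6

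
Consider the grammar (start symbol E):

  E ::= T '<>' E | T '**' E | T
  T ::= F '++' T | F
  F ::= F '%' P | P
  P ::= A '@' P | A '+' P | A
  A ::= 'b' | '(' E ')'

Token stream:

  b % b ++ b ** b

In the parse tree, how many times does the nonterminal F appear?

[E [T [F [F [P [A b]]] % [P [A b]]] ++ [T [F [P [A b]]]]] ** [E [T [F [P [A b]]]]]]

4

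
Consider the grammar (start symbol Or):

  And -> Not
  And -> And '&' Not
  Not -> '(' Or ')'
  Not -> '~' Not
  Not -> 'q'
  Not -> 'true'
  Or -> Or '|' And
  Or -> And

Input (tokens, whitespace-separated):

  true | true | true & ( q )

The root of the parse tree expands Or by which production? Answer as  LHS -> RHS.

Or -> Or '|' And

[Or [Or [Or [And [Not true]]] | [And [Not true]]] | [And [And [Not true]] & [Not ( [Or [And [Not q]]] )]]]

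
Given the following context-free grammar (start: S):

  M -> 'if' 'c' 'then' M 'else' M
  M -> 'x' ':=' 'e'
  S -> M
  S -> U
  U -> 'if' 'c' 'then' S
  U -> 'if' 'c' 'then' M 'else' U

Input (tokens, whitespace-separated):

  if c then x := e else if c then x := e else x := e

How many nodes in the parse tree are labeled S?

1

[S [M if c then [M x := e] else [M if c then [M x := e] else [M x := e]]]]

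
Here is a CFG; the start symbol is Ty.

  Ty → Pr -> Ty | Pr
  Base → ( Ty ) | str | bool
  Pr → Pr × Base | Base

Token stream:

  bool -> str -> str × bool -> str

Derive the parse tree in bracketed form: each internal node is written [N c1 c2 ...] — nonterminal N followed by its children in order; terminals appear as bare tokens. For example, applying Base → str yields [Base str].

Ty
Pr -> Ty
Base -> Ty
bool -> Ty
bool -> Pr -> Ty
bool -> Base -> Ty
bool -> str -> Ty
bool -> str -> Pr -> Ty
bool -> str -> Pr × Base -> Ty
bool -> str -> Base × Base -> Ty
bool -> str -> str × Base -> Ty
bool -> str -> str × bool -> Ty
bool -> str -> str × bool -> Pr
bool -> str -> str × bool -> Base
bool -> str -> str × bool -> str

[Ty [Pr [Base bool]] -> [Ty [Pr [Base str]] -> [Ty [Pr [Pr [Base str]] × [Base bool]] -> [Ty [Pr [Base str]]]]]]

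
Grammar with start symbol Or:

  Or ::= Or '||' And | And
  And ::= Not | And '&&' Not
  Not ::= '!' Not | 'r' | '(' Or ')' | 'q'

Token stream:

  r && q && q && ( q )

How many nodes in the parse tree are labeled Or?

[Or [And [And [And [And [Not r]] && [Not q]] && [Not q]] && [Not ( [Or [And [Not q]]] )]]]

2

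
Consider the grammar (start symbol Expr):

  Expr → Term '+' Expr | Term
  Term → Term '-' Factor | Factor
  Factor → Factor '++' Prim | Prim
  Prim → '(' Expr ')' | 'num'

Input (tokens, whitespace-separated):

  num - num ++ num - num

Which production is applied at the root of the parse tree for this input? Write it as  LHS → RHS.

Expr → Term

[Expr [Term [Term [Term [Factor [Prim num]]] - [Factor [Factor [Prim num]] ++ [Prim num]]] - [Factor [Prim num]]]]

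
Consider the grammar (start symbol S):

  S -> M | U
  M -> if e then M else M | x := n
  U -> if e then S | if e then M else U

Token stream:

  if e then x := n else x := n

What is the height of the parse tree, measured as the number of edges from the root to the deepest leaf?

[S [M if e then [M x := n] else [M x := n]]]

3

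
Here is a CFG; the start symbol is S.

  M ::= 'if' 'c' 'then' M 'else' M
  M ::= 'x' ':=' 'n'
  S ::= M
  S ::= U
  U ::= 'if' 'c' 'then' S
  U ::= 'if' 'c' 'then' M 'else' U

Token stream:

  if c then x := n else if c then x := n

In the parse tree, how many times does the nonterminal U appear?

[S [U if c then [M x := n] else [U if c then [S [M x := n]]]]]

2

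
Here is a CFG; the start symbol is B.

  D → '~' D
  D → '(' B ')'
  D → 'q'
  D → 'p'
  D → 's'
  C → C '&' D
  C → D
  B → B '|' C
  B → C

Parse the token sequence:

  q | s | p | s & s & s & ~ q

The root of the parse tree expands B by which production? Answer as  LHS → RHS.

[B [B [B [B [C [D q]]] | [C [D s]]] | [C [D p]]] | [C [C [C [C [D s]] & [D s]] & [D s]] & [D ~ [D q]]]]

B → B '|' C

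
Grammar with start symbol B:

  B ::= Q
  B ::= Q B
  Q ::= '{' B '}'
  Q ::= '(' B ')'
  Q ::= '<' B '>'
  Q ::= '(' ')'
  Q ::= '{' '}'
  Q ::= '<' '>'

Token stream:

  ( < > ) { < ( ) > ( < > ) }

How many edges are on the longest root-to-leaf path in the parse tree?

8

[B [Q ( [B [Q < >]] )] [B [Q { [B [Q < [B [Q ( )]] >] [B [Q ( [B [Q < >]] )]]] }]]]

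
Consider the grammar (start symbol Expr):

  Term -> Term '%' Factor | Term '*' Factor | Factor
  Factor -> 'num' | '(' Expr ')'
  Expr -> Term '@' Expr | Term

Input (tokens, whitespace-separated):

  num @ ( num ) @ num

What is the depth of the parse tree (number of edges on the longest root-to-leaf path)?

7

[Expr [Term [Factor num]] @ [Expr [Term [Factor ( [Expr [Term [Factor num]]] )]] @ [Expr [Term [Factor num]]]]]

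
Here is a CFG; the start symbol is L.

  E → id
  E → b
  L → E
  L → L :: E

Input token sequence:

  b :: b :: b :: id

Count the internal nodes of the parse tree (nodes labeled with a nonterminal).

8

[L [L [L [L [E b]] :: [E b]] :: [E b]] :: [E id]]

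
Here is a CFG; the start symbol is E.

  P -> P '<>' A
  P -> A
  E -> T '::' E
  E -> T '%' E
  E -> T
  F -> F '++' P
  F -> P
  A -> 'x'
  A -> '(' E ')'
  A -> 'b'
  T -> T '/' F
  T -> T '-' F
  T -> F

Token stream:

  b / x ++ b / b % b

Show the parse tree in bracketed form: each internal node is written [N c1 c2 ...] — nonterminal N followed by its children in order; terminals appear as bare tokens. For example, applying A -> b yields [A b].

[E [T [T [T [F [P [A b]]]] / [F [F [P [A x]]] ++ [P [A b]]]] / [F [P [A b]]]] % [E [T [F [P [A b]]]]]]

E
T % E
T / F % E
T / F / F % E
F / F / F % E
P / F / F % E
A / F / F % E
b / F / F % E
b / F ++ P / F % E
b / P ++ P / F % E
b / A ++ P / F % E
b / x ++ P / F % E
b / x ++ A / F % E
b / x ++ b / F % E
b / x ++ b / P % E
b / x ++ b / A % E
b / x ++ b / b % E
b / x ++ b / b % T
b / x ++ b / b % F
b / x ++ b / b % P
b / x ++ b / b % A
b / x ++ b / b % b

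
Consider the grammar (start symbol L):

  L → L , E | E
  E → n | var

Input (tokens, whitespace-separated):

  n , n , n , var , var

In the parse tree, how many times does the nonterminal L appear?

[L [L [L [L [L [E n]] , [E n]] , [E n]] , [E var]] , [E var]]

5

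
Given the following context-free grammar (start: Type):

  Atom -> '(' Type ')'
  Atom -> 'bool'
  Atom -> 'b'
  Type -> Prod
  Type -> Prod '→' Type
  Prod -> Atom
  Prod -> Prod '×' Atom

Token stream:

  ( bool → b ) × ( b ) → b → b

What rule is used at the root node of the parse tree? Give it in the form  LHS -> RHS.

Type -> Prod '→' Type

[Type [Prod [Prod [Atom ( [Type [Prod [Atom bool]] → [Type [Prod [Atom b]]]] )]] × [Atom ( [Type [Prod [Atom b]]] )]] → [Type [Prod [Atom b]] → [Type [Prod [Atom b]]]]]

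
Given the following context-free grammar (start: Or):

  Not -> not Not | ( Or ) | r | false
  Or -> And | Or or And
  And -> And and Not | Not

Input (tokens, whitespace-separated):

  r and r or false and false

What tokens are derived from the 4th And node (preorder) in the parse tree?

[Or [Or [And [And [Not r]] and [Not r]]] or [And [And [Not false]] and [Not false]]]

false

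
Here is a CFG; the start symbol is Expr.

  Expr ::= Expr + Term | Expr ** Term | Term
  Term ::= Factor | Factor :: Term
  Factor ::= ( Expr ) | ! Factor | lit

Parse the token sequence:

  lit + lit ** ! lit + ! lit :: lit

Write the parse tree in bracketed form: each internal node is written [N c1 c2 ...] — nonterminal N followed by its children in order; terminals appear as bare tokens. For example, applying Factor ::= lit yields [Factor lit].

Expr
Expr + Term
Expr ** Term + Term
Expr + Term ** Term + Term
Term + Term ** Term + Term
Factor + Term ** Term + Term
lit + Term ** Term + Term
lit + Factor ** Term + Term
lit + lit ** Term + Term
lit + lit ** Factor + Term
lit + lit ** ! Factor + Term
lit + lit ** ! lit + Term
lit + lit ** ! lit + Factor :: Term
lit + lit ** ! lit + ! Factor :: Term
lit + lit ** ! lit + ! lit :: Term
lit + lit ** ! lit + ! lit :: Factor
lit + lit ** ! lit + ! lit :: lit

[Expr [Expr [Expr [Expr [Term [Factor lit]]] + [Term [Factor lit]]] ** [Term [Factor ! [Factor lit]]]] + [Term [Factor ! [Factor lit]] :: [Term [Factor lit]]]]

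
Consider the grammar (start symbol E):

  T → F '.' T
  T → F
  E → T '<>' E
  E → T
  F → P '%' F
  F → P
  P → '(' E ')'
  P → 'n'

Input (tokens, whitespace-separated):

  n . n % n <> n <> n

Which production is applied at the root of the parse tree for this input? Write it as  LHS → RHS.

E → T '<>' E

[E [T [F [P n]] . [T [F [P n] % [F [P n]]]]] <> [E [T [F [P n]]] <> [E [T [F [P n]]]]]]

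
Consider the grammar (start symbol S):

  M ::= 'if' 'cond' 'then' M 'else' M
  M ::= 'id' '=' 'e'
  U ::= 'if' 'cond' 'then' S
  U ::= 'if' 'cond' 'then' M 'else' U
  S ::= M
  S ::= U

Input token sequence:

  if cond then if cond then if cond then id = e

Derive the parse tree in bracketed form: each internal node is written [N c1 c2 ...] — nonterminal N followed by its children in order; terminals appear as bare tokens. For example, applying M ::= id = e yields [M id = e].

S
U
if cond then S
if cond then U
if cond then if cond then S
if cond then if cond then U
if cond then if cond then if cond then S
if cond then if cond then if cond then M
if cond then if cond then if cond then id = e

[S [U if cond then [S [U if cond then [S [U if cond then [S [M id = e]]]]]]]]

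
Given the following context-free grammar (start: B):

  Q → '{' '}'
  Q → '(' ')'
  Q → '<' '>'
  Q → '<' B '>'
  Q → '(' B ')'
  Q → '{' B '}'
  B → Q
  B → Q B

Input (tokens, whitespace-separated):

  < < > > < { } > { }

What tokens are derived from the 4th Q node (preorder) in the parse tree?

[B [Q < [B [Q < >]] >] [B [Q < [B [Q { }]] >] [B [Q { }]]]]

{ }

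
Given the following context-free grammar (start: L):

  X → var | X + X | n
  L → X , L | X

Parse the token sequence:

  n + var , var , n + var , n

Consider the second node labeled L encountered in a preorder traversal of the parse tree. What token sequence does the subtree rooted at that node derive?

[L [X [X n] + [X var]] , [L [X var] , [L [X [X n] + [X var]] , [L [X n]]]]]

var , n + var , n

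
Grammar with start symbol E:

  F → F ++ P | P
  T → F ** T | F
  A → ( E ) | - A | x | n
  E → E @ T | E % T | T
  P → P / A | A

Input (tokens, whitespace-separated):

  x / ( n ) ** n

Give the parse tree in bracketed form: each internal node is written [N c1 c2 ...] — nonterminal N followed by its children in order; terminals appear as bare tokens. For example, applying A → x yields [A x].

[E [T [F [P [P [A x]] / [A ( [E [T [F [P [A n]]]]] )]]] ** [T [F [P [A n]]]]]]

E
T
F ** T
P ** T
P / A ** T
A / A ** T
x / A ** T
x / ( E ) ** T
x / ( T ) ** T
x / ( F ) ** T
x / ( P ) ** T
x / ( A ) ** T
x / ( n ) ** T
x / ( n ) ** F
x / ( n ) ** P
x / ( n ) ** A
x / ( n ) ** n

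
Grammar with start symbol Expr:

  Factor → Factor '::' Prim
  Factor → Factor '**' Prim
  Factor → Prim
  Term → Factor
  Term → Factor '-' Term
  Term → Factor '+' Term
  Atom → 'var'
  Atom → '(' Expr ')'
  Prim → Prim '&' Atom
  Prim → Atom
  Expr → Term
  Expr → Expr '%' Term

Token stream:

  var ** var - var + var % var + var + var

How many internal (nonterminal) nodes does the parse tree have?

[Expr [Expr [Term [Factor [Factor [Prim [Atom var]]] ** [Prim [Atom var]]] - [Term [Factor [Prim [Atom var]]] + [Term [Factor [Prim [Atom var]]]]]]] % [Term [Factor [Prim [Atom var]]] + [Term [Factor [Prim [Atom var]]] + [Term [Factor [Prim [Atom var]]]]]]]

29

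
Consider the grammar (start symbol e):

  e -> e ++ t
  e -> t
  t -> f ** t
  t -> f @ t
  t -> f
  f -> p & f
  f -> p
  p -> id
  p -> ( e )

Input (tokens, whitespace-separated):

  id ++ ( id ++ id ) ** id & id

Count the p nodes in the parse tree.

[e [e [t [f [p id]]]] ++ [t [f [p ( [e [e [t [f [p id]]]] ++ [t [f [p id]]]] )]] ** [t [f [p id] & [f [p id]]]]]]

6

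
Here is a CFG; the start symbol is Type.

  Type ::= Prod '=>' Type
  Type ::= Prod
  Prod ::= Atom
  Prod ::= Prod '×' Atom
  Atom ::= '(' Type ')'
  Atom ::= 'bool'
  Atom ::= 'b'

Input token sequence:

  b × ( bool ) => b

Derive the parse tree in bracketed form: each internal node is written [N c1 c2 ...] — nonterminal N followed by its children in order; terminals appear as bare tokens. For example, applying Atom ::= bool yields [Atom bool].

[Type [Prod [Prod [Atom b]] × [Atom ( [Type [Prod [Atom bool]]] )]] => [Type [Prod [Atom b]]]]

Type
Prod => Type
Prod × Atom => Type
Atom × Atom => Type
b × Atom => Type
b × ( Type ) => Type
b × ( Prod ) => Type
b × ( Atom ) => Type
b × ( bool ) => Type
b × ( bool ) => Prod
b × ( bool ) => Atom
b × ( bool ) => b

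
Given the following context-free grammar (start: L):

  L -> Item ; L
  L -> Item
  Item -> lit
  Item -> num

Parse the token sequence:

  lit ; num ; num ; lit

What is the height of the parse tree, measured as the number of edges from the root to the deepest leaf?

[L [Item lit] ; [L [Item num] ; [L [Item num] ; [L [Item lit]]]]]

5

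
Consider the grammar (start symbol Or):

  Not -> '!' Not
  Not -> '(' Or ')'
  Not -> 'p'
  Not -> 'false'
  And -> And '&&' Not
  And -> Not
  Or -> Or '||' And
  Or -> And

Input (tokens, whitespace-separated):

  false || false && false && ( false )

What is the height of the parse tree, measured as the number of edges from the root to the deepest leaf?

6

[Or [Or [And [Not false]]] || [And [And [And [Not false]] && [Not false]] && [Not ( [Or [And [Not false]]] )]]]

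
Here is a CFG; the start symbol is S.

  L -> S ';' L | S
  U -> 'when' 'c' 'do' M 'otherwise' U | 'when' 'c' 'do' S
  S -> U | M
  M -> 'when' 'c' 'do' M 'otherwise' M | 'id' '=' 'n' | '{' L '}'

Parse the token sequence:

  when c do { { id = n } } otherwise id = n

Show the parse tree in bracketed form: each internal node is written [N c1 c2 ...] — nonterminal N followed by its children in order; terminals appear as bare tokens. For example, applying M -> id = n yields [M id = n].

[S [M when c do [M { [L [S [M { [L [S [M id = n]]] }]]] }] otherwise [M id = n]]]

S
M
when c do M otherwise M
when c do { L } otherwise M
when c do { S } otherwise M
when c do { M } otherwise M
when c do { { L } } otherwise M
when c do { { S } } otherwise M
when c do { { M } } otherwise M
when c do { { id = n } } otherwise M
when c do { { id = n } } otherwise id = n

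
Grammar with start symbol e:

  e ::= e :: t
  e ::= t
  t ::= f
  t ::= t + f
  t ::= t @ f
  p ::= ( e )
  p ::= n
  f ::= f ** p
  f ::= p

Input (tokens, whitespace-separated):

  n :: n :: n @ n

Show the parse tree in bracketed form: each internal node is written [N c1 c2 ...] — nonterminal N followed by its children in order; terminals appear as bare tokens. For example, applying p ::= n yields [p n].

e
e :: t
e :: t :: t
t :: t :: t
f :: t :: t
p :: t :: t
n :: t :: t
n :: f :: t
n :: p :: t
n :: n :: t
n :: n :: t @ f
n :: n :: f @ f
n :: n :: p @ f
n :: n :: n @ f
n :: n :: n @ p
n :: n :: n @ n

[e [e [e [t [f [p n]]]] :: [t [f [p n]]]] :: [t [t [f [p n]]] @ [f [p n]]]]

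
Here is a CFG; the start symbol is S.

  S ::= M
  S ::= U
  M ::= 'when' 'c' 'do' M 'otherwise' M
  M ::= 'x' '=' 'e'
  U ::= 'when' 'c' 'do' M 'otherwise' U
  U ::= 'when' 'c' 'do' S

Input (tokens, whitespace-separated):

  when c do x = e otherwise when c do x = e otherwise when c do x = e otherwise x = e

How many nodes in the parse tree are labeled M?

7

[S [M when c do [M x = e] otherwise [M when c do [M x = e] otherwise [M when c do [M x = e] otherwise [M x = e]]]]]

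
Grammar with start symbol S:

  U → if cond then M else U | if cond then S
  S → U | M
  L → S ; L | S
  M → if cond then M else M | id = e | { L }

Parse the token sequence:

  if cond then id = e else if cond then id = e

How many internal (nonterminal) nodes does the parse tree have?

6

[S [U if cond then [M id = e] else [U if cond then [S [M id = e]]]]]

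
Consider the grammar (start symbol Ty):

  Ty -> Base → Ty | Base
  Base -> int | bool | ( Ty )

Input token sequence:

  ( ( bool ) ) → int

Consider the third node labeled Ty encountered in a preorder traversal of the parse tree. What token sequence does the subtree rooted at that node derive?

[Ty [Base ( [Ty [Base ( [Ty [Base bool]] )]] )] → [Ty [Base int]]]

bool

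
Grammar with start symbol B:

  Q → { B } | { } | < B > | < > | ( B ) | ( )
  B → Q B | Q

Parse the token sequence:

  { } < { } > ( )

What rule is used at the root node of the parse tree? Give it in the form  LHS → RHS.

B → Q B

[B [Q { }] [B [Q < [B [Q { }]] >] [B [Q ( )]]]]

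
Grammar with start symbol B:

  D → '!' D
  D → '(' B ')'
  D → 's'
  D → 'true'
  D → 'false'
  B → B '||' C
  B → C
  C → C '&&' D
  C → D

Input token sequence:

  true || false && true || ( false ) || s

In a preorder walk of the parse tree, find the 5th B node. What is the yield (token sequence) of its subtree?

[B [B [B [B [C [D true]]] || [C [C [D false]] && [D true]]] || [C [D ( [B [C [D false]]] )]]] || [C [D s]]]

false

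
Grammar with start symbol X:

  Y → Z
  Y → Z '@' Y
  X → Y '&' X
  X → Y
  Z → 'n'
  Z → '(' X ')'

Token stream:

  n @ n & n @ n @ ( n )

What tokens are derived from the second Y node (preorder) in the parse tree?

[X [Y [Z n] @ [Y [Z n]]] & [X [Y [Z n] @ [Y [Z n] @ [Y [Z ( [X [Y [Z n]]] )]]]]]]

n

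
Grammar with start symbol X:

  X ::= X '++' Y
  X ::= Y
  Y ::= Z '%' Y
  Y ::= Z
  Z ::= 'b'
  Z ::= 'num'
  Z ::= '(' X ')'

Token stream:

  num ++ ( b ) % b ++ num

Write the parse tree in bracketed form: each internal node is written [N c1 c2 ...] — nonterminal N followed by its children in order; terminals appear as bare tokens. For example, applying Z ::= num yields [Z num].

X
X ++ Y
X ++ Y ++ Y
Y ++ Y ++ Y
Z ++ Y ++ Y
num ++ Y ++ Y
num ++ Z % Y ++ Y
num ++ ( X ) % Y ++ Y
num ++ ( Y ) % Y ++ Y
num ++ ( Z ) % Y ++ Y
num ++ ( b ) % Y ++ Y
num ++ ( b ) % Z ++ Y
num ++ ( b ) % b ++ Y
num ++ ( b ) % b ++ Z
num ++ ( b ) % b ++ num

[X [X [X [Y [Z num]]] ++ [Y [Z ( [X [Y [Z b]]] )] % [Y [Z b]]]] ++ [Y [Z num]]]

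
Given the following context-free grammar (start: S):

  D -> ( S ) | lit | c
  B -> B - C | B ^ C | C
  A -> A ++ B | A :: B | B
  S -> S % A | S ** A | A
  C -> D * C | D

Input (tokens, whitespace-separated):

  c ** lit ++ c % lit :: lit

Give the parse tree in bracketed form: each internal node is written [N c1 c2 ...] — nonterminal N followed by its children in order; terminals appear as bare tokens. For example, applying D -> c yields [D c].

S
S % A
S ** A % A
A ** A % A
B ** A % A
C ** A % A
D ** A % A
c ** A % A
c ** A ++ B % A
c ** B ++ B % A
c ** C ++ B % A
c ** D ++ B % A
c ** lit ++ B % A
c ** lit ++ C % A
c ** lit ++ D % A
c ** lit ++ c % A
c ** lit ++ c % A :: B
c ** lit ++ c % B :: B
c ** lit ++ c % C :: B
c ** lit ++ c % D :: B
c ** lit ++ c % lit :: B
c ** lit ++ c % lit :: C
c ** lit ++ c % lit :: D
c ** lit ++ c % lit :: lit

[S [S [S [A [B [C [D c]]]]] ** [A [A [B [C [D lit]]]] ++ [B [C [D c]]]]] % [A [A [B [C [D lit]]]] :: [B [C [D lit]]]]]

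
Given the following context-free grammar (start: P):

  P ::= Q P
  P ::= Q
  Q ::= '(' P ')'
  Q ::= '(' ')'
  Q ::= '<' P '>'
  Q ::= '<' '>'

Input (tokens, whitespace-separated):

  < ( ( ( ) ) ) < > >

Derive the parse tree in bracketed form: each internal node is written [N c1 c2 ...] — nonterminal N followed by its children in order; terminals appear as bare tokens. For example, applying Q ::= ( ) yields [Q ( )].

[P [Q < [P [Q ( [P [Q ( [P [Q ( )]] )]] )] [P [Q < >]]] >]]

P
Q
< P >
< Q P >
< ( P ) P >
< ( Q ) P >
< ( ( P ) ) P >
< ( ( Q ) ) P >
< ( ( ( ) ) ) P >
< ( ( ( ) ) ) Q >
< ( ( ( ) ) ) < > >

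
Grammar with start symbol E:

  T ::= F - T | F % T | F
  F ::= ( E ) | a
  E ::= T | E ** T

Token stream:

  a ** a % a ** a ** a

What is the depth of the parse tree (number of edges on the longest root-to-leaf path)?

[E [E [E [E [T [F a]]] ** [T [F a] % [T [F a]]]] ** [T [F a]]] ** [T [F a]]]

6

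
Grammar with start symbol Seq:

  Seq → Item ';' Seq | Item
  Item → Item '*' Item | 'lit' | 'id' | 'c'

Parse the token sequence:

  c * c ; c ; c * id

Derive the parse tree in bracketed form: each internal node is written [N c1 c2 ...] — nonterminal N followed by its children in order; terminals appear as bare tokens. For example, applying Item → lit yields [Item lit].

Seq
Item ; Seq
Item * Item ; Seq
c * Item ; Seq
c * c ; Seq
c * c ; Item ; Seq
c * c ; c ; Seq
c * c ; c ; Item
c * c ; c ; Item * Item
c * c ; c ; c * Item
c * c ; c ; c * id

[Seq [Item [Item c] * [Item c]] ; [Seq [Item c] ; [Seq [Item [Item c] * [Item id]]]]]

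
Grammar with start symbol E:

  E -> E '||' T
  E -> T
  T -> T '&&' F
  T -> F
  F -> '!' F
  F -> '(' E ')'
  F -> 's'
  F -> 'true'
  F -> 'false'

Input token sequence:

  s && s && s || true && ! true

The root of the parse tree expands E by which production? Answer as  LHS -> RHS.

E -> E '||' T

[E [E [T [T [T [F s]] && [F s]] && [F s]]] || [T [T [F true]] && [F ! [F true]]]]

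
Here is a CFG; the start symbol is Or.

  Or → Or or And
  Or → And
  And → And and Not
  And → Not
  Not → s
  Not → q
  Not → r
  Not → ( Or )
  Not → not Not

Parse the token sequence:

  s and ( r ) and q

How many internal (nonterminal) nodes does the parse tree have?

[Or [And [And [And [Not s]] and [Not ( [Or [And [Not r]]] )]] and [Not q]]]

10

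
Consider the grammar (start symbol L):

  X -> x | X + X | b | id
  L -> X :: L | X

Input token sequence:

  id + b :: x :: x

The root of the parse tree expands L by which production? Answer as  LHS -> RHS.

[L [X [X id] + [X b]] :: [L [X x] :: [L [X x]]]]

L -> X :: L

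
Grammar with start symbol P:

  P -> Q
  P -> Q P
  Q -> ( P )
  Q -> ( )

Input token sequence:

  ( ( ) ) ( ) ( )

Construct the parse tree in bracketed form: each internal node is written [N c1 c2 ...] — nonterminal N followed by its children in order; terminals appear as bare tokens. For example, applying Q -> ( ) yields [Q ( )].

[P [Q ( [P [Q ( )]] )] [P [Q ( )] [P [Q ( )]]]]

P
Q P
( P ) P
( Q ) P
( ( ) ) P
( ( ) ) Q P
( ( ) ) ( ) P
( ( ) ) ( ) Q
( ( ) ) ( ) ( )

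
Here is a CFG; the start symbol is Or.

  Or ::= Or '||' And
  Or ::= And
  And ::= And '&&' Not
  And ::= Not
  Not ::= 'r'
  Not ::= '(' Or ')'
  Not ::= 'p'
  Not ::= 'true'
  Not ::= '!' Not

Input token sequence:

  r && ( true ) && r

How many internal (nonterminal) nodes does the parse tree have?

10

[Or [And [And [And [Not r]] && [Not ( [Or [And [Not true]]] )]] && [Not r]]]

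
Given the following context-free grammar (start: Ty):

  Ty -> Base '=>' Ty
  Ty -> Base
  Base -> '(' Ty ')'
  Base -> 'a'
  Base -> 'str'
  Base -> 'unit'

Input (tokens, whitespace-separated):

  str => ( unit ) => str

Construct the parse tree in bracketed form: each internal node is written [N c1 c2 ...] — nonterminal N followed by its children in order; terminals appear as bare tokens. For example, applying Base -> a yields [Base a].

[Ty [Base str] => [Ty [Base ( [Ty [Base unit]] )] => [Ty [Base str]]]]

Ty
Base => Ty
str => Ty
str => Base => Ty
str => ( Ty ) => Ty
str => ( Base ) => Ty
str => ( unit ) => Ty
str => ( unit ) => Base
str => ( unit ) => str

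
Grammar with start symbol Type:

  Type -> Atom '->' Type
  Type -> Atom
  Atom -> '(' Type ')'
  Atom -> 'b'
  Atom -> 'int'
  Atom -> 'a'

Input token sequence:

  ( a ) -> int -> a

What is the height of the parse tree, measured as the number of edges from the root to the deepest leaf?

[Type [Atom ( [Type [Atom a]] )] -> [Type [Atom int] -> [Type [Atom a]]]]

4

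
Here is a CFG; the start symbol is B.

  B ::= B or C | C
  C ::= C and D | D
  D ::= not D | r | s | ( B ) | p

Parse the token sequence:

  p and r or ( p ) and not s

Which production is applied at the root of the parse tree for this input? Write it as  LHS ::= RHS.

B ::= B or C

[B [B [C [C [D p]] and [D r]]] or [C [C [D ( [B [C [D p]]] )]] and [D not [D s]]]]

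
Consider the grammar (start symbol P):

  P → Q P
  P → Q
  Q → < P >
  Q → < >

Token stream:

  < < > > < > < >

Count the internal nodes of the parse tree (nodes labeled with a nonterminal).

8

[P [Q < [P [Q < >]] >] [P [Q < >] [P [Q < >]]]]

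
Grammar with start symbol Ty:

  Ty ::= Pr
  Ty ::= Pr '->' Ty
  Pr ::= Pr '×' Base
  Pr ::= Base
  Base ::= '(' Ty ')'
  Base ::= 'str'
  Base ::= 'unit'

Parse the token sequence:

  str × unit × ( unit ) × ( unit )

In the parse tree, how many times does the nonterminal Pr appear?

6

[Ty [Pr [Pr [Pr [Pr [Base str]] × [Base unit]] × [Base ( [Ty [Pr [Base unit]]] )]] × [Base ( [Ty [Pr [Base unit]]] )]]]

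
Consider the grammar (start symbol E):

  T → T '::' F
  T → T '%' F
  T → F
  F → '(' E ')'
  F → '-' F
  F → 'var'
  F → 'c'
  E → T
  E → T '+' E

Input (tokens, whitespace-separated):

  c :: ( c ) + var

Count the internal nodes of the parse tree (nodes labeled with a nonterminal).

11

[E [T [T [F c]] :: [F ( [E [T [F c]]] )]] + [E [T [F var]]]]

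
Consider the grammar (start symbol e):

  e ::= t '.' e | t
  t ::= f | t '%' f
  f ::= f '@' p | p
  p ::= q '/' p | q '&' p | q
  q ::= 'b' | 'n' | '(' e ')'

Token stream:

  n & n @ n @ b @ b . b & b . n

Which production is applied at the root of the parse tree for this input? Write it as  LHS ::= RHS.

e ::= t '.' e

[e [t [f [f [f [f [p [q n] & [p [q n]]]] @ [p [q n]]] @ [p [q b]]] @ [p [q b]]]] . [e [t [f [p [q b] & [p [q b]]]]] . [e [t [f [p [q n]]]]]]]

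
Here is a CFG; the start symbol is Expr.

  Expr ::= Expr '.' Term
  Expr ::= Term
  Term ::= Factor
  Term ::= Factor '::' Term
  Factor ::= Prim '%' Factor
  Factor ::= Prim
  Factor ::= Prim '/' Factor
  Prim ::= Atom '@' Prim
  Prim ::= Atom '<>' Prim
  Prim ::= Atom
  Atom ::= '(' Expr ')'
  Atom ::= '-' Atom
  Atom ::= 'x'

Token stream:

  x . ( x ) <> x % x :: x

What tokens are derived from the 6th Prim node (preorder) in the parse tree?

[Expr [Expr [Term [Factor [Prim [Atom x]]]]] . [Term [Factor [Prim [Atom ( [Expr [Term [Factor [Prim [Atom x]]]]] )] <> [Prim [Atom x]]] % [Factor [Prim [Atom x]]]] :: [Term [Factor [Prim [Atom x]]]]]]

x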